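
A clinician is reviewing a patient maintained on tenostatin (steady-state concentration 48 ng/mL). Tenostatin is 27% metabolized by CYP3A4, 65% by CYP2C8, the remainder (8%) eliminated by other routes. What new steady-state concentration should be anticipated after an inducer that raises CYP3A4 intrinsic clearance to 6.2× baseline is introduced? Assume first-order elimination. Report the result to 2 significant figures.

20 ng/mL

The CYP3A4 pathway (27% of clearance) increases to 6.2× activity: 0.27 × 6.2 = 1.674.
CYP2C8 (65%) and the residual 8% are unaffected.
Relative clearance = 1.674 + 0.65 + 0.08 = 2.404.
With dosing unchanged, steady-state concentration scales as 1/CL: 48 / 2.404 = 20 ng/mL.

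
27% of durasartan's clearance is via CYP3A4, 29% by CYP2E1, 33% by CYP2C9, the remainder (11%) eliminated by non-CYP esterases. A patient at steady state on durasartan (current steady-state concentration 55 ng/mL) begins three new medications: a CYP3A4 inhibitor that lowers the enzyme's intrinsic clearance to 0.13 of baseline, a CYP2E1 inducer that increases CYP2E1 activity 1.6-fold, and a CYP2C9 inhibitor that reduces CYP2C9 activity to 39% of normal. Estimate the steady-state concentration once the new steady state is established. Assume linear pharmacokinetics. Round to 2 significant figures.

The CYP3A4 pathway (27% of clearance) drops to 0.13× activity: 0.27 × 0.13 = 0.0351.
The CYP2E1 pathway (29% of clearance) rises to 1.6× activity: 0.29 × 1.6 = 0.464.
The CYP2C9 pathway (33% of clearance) drops to 0.39× activity: 0.33 × 0.39 = 0.1287.
Non-CYP routes (11%) are unchanged.
New clearance relative to baseline: 0.0351 + 0.464 + 0.1287 + 0.11 = 0.7378.
Steady-state concentration ∝ 1/CL: new value = 55 / 0.7378 = 75 ng/mL.

75 ng/mL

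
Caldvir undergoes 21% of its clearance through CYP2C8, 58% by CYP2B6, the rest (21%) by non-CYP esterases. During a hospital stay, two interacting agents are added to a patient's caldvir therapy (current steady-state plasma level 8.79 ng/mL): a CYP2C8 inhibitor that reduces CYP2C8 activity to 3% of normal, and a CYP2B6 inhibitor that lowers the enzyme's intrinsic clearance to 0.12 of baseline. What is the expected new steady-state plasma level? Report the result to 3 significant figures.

CYP2C8: 0.21 × 0.03 = 0.0063
CYP2B6: 0.58 × 0.12 = 0.0696
Other: 0.21 (unchanged)
New clearance relative to baseline: 0.0063 + 0.0696 + 0.21 = 0.2859.
Dividing the baseline by the relative clearance: 8.79 / 0.2859 = 30.7 ng/mL.

30.7 ng/mL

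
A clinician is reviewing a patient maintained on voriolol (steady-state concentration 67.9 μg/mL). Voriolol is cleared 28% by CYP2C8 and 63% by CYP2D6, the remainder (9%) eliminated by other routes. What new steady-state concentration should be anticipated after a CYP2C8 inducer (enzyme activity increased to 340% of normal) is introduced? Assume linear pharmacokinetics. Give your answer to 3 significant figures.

40.6 μg/mL

The CYP2C8 pathway (28% of clearance) is boosted to 3.4× activity: 0.28 × 3.4 = 0.952.
CYP2D6 (63%) and the residual 9% are unaffected.
CL_new/CL_old = 0.952 + 0.63 + 0.09 = 1.672.
Steady-state concentration ∝ 1/CL, so new value = 67.9 / 1.672 = 40.6 μg/mL.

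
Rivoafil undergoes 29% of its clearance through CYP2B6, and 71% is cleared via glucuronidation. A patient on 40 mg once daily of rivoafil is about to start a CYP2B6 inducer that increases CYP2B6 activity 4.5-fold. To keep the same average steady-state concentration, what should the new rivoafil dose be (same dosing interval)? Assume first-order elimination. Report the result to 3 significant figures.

The CYP2B6 pathway (29% of clearance) rises to 4.5× activity: 0.29 × 4.5 = 1.305.
Non-CYP routes (71%) are unchanged.
New clearance relative to baseline: 1.305 + 0.71 = 2.015.
Exposure is unchanged when dose changes in proportion to clearance. New dose = 40 mg × 2.015 = 80.6 mg.

80.6 mg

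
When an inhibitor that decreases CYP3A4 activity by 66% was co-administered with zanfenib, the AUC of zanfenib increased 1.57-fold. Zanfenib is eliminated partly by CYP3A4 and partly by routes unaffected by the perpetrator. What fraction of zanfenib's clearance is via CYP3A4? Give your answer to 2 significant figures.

0.55

Let fm be the CYP3A4 fraction. New clearance relative to baseline = fm × 0.34 + (1 − fm).
AUC ratio = 1 / (new CL fraction), so new CL fraction = 1 / 1.57 = 0.6369.
fm × 0.34 + 1 − fm = 0.6369  ⇒  fm × (0.34 − 1) = −0.3631  ⇒  fm = 0.55.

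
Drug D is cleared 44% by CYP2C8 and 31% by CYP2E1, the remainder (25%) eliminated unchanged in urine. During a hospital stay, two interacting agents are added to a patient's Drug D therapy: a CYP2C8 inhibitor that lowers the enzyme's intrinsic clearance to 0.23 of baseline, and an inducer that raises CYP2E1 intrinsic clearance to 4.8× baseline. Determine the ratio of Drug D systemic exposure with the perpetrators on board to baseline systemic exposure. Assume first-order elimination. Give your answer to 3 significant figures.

0.544

The CYP2C8 pathway (44% of clearance) drops to 0.23× activity: 0.44 × 0.23 = 0.1012.
The CYP2E1 pathway (31% of clearance) increases to 4.8× activity: 0.31 × 4.8 = 1.488.
The remaining 25% of clearance is unaffected.
Relative clearance = 0.1012 + 1.488 + 0.25 = 1.8392.
Because systemic exposure varies inversely with clearance, the combined effect is 1 / 1.8392 = 0.544.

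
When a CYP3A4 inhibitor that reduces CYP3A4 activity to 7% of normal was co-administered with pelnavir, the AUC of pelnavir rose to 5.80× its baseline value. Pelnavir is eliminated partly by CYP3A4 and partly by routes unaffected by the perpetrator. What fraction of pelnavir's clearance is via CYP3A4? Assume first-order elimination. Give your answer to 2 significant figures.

0.89

Let x = fm,CYP3A4. Because AUC ∝ 1/CL, relative clearance fell to 1/5.80 = 0.1724.
Setting x·0.07 + (1 − x) = 0.1724 and solving: x = (0.1724 − 1)/(0.07 − 1) = 0.89.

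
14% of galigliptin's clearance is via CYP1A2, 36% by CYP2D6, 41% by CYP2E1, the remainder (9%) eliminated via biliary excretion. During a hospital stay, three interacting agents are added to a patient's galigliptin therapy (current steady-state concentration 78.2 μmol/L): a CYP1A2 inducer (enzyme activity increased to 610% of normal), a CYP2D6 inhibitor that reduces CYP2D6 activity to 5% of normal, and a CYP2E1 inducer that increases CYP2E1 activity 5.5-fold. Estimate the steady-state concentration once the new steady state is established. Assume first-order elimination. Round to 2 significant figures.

24 μmol/L

The CYP1A2 pathway (14% of clearance) is boosted to 6.1× activity: 0.14 × 6.1 = 0.854.
The CYP2D6 pathway (36% of clearance) falls to 0.05× activity: 0.36 × 0.05 = 0.018.
The CYP2E1 pathway (41% of clearance) increases to 5.5× activity: 0.41 × 5.5 = 2.255.
Non-CYP routes (9%) are unchanged.
New clearance relative to baseline: 0.854 + 0.018 + 2.255 + 0.09 = 3.217.
New steady-state concentration = 78.2 / 3.217 = 24 μmol/L (concentration scales inversely with clearance).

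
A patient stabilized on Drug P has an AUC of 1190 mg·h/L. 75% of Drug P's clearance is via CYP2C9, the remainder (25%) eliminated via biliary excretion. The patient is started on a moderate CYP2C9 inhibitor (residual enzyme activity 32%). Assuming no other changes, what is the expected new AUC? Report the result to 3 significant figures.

CYP2C9: 0.75 × 0.32 = 0.24
Other: 0.25 (unchanged)
CL_new/CL_old = 0.24 + 0.25 = 0.49.
New AUC = baseline ÷ relative clearance = 1190 / 0.49 = 2.43 × 10³ mg·h/L.

2.43 × 10³ mg·h/L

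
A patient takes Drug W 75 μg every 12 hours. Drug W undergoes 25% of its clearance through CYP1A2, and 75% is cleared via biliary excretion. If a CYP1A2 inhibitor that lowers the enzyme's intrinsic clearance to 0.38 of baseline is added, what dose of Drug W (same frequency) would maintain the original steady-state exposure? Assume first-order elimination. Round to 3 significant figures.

The CYP1A2 pathway (25% of clearance) drops to 0.38× activity: 0.25 × 0.38 = 0.095.
The remaining 75% of clearance is unaffected.
Relative clearance = 0.095 + 0.75 = 0.845.
To maintain the same steady-state level, dose must scale with clearance: new dose = 75 × 0.845 = 63.4 μg.

63.4 μg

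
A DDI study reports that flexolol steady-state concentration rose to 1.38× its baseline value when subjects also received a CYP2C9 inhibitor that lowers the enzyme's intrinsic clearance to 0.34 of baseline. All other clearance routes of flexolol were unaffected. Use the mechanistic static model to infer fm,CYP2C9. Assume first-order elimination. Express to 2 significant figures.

0.42

Let x = fm,CYP2C9. Because steady-state concentration ∝ 1/CL, relative clearance fell to 1/1.38 = 0.7246.
Only the CYP2C9 route changed, so 0.7246 = x·0.34 + (1 − x), giving x = 0.42.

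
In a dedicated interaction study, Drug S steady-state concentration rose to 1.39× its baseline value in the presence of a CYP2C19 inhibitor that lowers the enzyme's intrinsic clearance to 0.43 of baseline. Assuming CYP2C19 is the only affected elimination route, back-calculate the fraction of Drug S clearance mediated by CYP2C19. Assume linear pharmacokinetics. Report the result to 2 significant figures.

0.49

CL'/CL = 1 / 1.39 = 0.7194
0.43·fm + (1 − fm) = 0.7194
fm = (0.7194 − 1) / (0.43 − 1) = 0.49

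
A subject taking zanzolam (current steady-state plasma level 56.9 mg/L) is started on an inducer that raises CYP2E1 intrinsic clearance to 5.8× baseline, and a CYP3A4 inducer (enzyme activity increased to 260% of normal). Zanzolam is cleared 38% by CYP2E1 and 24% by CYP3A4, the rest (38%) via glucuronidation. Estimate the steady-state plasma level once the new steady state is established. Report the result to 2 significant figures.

The CYP2E1 pathway (38% of clearance) is boosted to 5.8× activity: 0.38 × 5.8 = 2.204.
The CYP3A4 pathway (24% of clearance) is boosted to 2.6× activity: 0.24 × 2.6 = 0.624.
Non-CYP routes (38%) are unchanged.
New clearance relative to baseline: 2.204 + 0.624 + 0.38 = 3.208.
Dividing the baseline by the relative clearance: 56.9 / 3.208 = 18 mg/L.

18 mg/L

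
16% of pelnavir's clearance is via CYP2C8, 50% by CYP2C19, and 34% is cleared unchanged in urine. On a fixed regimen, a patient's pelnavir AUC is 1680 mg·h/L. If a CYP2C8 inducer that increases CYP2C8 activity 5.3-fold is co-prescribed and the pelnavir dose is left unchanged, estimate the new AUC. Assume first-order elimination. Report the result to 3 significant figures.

CYP2C8: 0.16 × 5.3 = 0.848
CYP2C19: 0.5 (unchanged)
Other: 0.34 (unchanged)
New clearance relative to baseline: 0.848 + 0.5 + 0.34 = 1.688.
New AUC = baseline ÷ relative clearance = 1680 / 1.688 = 995 mg·h/L.

995 mg·h/L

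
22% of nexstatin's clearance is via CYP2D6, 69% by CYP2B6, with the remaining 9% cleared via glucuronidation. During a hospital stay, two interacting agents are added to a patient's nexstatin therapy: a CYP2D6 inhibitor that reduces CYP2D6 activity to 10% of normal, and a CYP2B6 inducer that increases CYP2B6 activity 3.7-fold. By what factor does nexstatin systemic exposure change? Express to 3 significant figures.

0.375

The CYP2D6 pathway (22% of clearance) drops to 0.1× activity: 0.22 × 0.1 = 0.022.
The CYP2B6 pathway (69% of clearance) increases to 3.7× activity: 0.69 × 3.7 = 2.553.
Non-CYP routes (9%) are unchanged.
Relative clearance = 0.022 + 2.553 + 0.09 = 2.665.
Because systemic exposure varies inversely with clearance, the combined effect is 1 / 2.665 = 0.375.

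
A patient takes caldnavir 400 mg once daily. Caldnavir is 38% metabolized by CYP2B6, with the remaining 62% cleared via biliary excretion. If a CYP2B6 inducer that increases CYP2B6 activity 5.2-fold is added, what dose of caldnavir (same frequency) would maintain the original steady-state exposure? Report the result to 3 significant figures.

The CYP2B6 pathway (38% of clearance) is boosted to 5.2× activity: 0.38 × 5.2 = 1.976.
The remaining 62% of clearance is unaffected.
Relative clearance = 1.976 + 0.62 = 2.596.
Exposure is unchanged when dose changes in proportion to clearance. New dose = 400 mg × 2.596 = 1.04 × 10³ mg.

1.04 × 10³ mg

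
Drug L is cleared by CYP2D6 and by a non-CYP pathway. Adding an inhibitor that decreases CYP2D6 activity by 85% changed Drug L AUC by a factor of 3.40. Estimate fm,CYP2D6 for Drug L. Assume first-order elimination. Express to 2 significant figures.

0.83

Let x = fm,CYP2D6. Because AUC ∝ 1/CL, relative clearance fell to 1/3.40 = 0.2941.
Setting x·0.15 + (1 − x) = 0.2941 and solving: x = (0.2941 − 1)/(0.15 − 1) = 0.83.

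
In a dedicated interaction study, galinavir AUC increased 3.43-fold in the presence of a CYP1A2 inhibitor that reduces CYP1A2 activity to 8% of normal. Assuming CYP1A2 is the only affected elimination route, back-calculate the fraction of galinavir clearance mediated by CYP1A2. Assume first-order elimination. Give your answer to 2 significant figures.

0.77

CL'/CL = 1 / 3.43 = 0.2915
0.08·fm + (1 − fm) = 0.2915
fm = (0.2915 − 1) / (0.08 − 1) = 0.77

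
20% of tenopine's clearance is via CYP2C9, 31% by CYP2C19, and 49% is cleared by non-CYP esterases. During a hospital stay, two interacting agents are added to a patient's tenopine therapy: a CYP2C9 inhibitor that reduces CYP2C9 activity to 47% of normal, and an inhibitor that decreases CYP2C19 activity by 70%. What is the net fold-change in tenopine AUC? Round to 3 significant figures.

1.48

The CYP2C9 pathway (20% of clearance) drops to 0.47× activity: 0.2 × 0.47 = 0.094.
The CYP2C19 pathway (31% of clearance) falls to 0.3× activity: 0.31 × 0.3 = 0.093.
Non-CYP routes (49%) are unchanged.
New clearance relative to baseline: 0.094 + 0.093 + 0.49 = 0.677.
Net AUC ratio = 1 / 0.677 = 1.48.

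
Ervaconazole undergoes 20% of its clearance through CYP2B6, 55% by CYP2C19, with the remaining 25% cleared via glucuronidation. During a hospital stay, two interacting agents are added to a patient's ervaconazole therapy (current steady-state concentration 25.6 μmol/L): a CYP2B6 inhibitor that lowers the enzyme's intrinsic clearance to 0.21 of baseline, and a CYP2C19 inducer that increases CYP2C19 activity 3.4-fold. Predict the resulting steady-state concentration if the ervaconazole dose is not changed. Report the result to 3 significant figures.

The CYP2B6 pathway (20% of clearance) drops to 0.21× activity: 0.2 × 0.21 = 0.042.
The CYP2C19 pathway (55% of clearance) increases to 3.4× activity: 0.55 × 3.4 = 1.87.
The remaining 25% of clearance is unaffected.
CL_new/CL_old = 0.042 + 1.87 + 0.25 = 2.162.
Dividing the baseline by the relative clearance: 25.6 / 2.162 = 11.8 μmol/L.

11.8 μmol/L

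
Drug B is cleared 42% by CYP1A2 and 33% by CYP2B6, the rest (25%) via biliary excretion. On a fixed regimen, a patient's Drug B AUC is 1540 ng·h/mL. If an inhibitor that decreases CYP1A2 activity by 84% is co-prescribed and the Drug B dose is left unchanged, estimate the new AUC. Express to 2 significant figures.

The CYP1A2 pathway (42% of clearance) falls to 0.16× activity: 0.42 × 0.16 = 0.0672.
CYP2B6 (33%) and the residual 25% are unaffected.
New clearance relative to baseline: 0.0672 + 0.33 + 0.25 = 0.6472.
New AUC = baseline ÷ relative clearance = 1540 / 0.6472 = 2.4 × 10³ ng·h/mL.

2.4 × 10³ ng·h/mL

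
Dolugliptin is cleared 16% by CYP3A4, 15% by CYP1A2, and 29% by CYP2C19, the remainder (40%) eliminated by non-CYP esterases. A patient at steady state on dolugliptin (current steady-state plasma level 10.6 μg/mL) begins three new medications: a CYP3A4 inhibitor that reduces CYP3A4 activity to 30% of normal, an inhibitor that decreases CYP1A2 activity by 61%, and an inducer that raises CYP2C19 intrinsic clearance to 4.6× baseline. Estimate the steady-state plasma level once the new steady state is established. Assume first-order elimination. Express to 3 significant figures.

5.76 μg/mL

The CYP3A4 pathway (16% of clearance) falls to 0.3× activity: 0.16 × 0.3 = 0.048.
The CYP1A2 pathway (15% of clearance) falls to 0.39× activity: 0.15 × 0.39 = 0.0585.
The CYP2C19 pathway (29% of clearance) is boosted to 4.6× activity: 0.29 × 4.6 = 1.334.
The remaining 40% of clearance is unaffected.
CL_new/CL_old = 0.048 + 0.0585 + 1.334 + 0.4 = 1.8405.
New steady-state plasma level = 10.6 / 1.8405 = 5.76 μg/mL (concentration scales inversely with clearance).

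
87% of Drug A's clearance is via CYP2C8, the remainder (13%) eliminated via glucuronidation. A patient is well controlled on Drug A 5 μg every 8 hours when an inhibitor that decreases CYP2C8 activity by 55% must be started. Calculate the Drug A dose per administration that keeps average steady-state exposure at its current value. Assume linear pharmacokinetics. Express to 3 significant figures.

The CYP2C8 pathway (87% of clearance) is reduced to 0.45× activity: 0.87 × 0.45 = 0.3915.
Non-CYP routes (13%) are unchanged.
Relative clearance = 0.3915 + 0.13 = 0.5215.
Css,avg = (dose rate)/CL, so holding Css fixed requires dose ∝ CL: 5 × 0.5215 = 2.61 μg.

2.61 μg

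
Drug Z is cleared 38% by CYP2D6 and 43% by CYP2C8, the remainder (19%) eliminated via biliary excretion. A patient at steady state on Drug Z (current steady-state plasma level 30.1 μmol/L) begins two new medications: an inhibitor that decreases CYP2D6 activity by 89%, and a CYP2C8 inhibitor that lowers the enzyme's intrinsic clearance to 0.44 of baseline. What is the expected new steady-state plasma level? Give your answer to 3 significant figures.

The CYP2D6 pathway (38% of clearance) falls to 0.11× activity: 0.38 × 0.11 = 0.0418.
The CYP2C8 pathway (43% of clearance) falls to 0.44× activity: 0.43 × 0.44 = 0.1892.
Non-CYP routes (19%) are unchanged.
Relative clearance = 0.0418 + 0.1892 + 0.19 = 0.421.
Dividing the baseline by the relative clearance: 30.1 / 0.421 = 71.5 μmol/L.

71.5 μmol/L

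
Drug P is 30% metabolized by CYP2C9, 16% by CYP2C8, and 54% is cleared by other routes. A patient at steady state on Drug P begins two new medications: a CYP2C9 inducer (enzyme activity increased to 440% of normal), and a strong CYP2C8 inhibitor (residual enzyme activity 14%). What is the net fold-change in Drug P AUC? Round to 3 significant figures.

The CYP2C9 pathway (30% of clearance) increases to 4.4× activity: 0.3 × 4.4 = 1.32.
The CYP2C8 pathway (16% of clearance) drops to 0.14× activity: 0.16 × 0.14 = 0.0224.
Non-CYP routes (54%) are unchanged.
CL_new/CL_old = 1.32 + 0.0224 + 0.54 = 1.8824.
Net AUC ratio = 1 / 1.8824 = 0.531.

0.531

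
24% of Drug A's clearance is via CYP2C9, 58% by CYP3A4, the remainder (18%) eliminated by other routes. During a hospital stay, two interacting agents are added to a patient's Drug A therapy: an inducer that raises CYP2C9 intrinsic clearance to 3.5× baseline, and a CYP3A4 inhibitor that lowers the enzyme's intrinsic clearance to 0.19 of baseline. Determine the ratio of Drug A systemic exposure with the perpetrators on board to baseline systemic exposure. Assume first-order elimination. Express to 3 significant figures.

The CYP2C9 pathway (24% of clearance) increases to 3.5× activity: 0.24 × 3.5 = 0.84.
The CYP3A4 pathway (58% of clearance) drops to 0.19× activity: 0.58 × 0.19 = 0.1102.
The remaining 18% of clearance is unaffected.
Relative clearance = 0.84 + 0.1102 + 0.18 = 1.1302.
Systemic exposure ∝ 1/CL: fold-change = 1 / 1.1302 = 0.885.

0.885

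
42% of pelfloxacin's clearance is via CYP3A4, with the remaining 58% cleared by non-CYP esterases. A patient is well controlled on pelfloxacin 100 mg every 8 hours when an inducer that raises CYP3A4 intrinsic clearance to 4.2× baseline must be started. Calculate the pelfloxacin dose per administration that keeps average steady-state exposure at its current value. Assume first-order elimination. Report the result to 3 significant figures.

234 mg

The CYP3A4 pathway (42% of clearance) rises to 4.2× activity: 0.42 × 4.2 = 1.764.
Non-CYP routes (58%) are unchanged.
New clearance relative to baseline: 1.764 + 0.58 = 2.344.
To maintain the same steady-state level, dose must scale with clearance: new dose = 100 × 2.344 = 234 mg.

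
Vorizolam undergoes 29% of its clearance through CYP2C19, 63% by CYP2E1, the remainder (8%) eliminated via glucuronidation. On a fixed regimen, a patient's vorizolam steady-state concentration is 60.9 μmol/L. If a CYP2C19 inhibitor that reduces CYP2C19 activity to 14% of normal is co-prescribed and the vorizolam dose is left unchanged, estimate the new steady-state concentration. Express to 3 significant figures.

The CYP2C19 pathway (29% of clearance) falls to 0.14× activity: 0.29 × 0.14 = 0.0406.
CYP2E1 (63%) and the residual 8% are unaffected.
New clearance relative to baseline: 0.0406 + 0.63 + 0.08 = 0.7506.
New steady-state concentration = baseline ÷ relative clearance = 60.9 / 0.7506 = 81.1 μmol/L.

81.1 μmol/L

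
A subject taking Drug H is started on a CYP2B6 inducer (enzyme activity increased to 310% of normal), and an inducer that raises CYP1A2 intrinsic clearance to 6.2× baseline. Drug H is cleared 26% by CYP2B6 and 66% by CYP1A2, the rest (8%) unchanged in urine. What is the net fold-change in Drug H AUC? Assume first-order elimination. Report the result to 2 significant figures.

0.20

The CYP2B6 pathway (26% of clearance) is boosted to 3.1× activity: 0.26 × 3.1 = 0.806.
The CYP1A2 pathway (66% of clearance) rises to 6.2× activity: 0.66 × 6.2 = 4.092.
Non-CYP routes (8%) are unchanged.
New clearance relative to baseline: 0.806 + 4.092 + 0.08 = 4.978.
Net AUC ratio = 1 / 4.978 = 0.20.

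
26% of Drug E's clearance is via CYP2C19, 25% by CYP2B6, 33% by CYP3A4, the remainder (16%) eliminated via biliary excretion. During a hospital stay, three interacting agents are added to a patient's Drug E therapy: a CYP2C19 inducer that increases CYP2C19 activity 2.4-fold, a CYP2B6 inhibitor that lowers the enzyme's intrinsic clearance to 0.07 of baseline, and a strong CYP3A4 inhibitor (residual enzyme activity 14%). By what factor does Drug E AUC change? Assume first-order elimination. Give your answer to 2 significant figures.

CYP2C19: 0.26 × 2.4 = 0.624
CYP2B6: 0.25 × 0.07 = 0.0175
CYP3A4: 0.33 × 0.14 = 0.0462
Other: 0.16 (unchanged)
Relative clearance = 0.624 + 0.0175 + 0.0462 + 0.16 = 0.8477.
AUC ∝ 1/CL: fold-change = 1 / 0.8477 = 1.2.

1.2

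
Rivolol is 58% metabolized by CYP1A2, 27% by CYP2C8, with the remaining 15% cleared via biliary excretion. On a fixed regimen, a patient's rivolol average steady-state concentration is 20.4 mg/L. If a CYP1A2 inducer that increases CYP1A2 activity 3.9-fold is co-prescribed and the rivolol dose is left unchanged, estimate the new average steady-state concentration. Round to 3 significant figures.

CYP1A2: 0.58 × 3.9 = 2.262
CYP2C8: 0.27 (unchanged)
Other: 0.15 (unchanged)
New clearance relative to baseline: 2.262 + 0.27 + 0.15 = 2.682.
Average steady-state concentration ∝ 1/CL, so new value = 20.4 / 2.682 = 7.61 mg/L.

7.61 mg/L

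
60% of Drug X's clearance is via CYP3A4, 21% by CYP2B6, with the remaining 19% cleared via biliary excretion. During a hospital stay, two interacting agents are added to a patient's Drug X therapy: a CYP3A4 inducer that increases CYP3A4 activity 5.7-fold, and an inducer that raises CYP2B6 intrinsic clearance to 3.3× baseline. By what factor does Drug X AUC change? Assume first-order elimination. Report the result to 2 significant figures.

The CYP3A4 pathway (60% of clearance) is boosted to 5.7× activity: 0.6 × 5.7 = 3.42.
The CYP2B6 pathway (21% of clearance) rises to 3.3× activity: 0.21 × 3.3 = 0.693.
The remaining 19% of clearance is unaffected.
Relative clearance = 3.42 + 0.693 + 0.19 = 4.303.
Because AUC varies inversely with clearance, the combined effect is 1 / 4.303 = 0.23.

0.23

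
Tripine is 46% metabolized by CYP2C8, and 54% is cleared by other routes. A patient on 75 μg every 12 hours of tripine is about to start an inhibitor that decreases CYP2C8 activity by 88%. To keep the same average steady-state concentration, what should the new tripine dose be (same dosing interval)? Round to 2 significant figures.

45 μg

The CYP2C8 pathway (46% of clearance) falls to 0.12× activity: 0.46 × 0.12 = 0.0552.
Non-CYP routes (54%) are unchanged.
CL_new/CL_old = 0.0552 + 0.54 = 0.5952.
Exposure is unchanged when dose changes in proportion to clearance. New dose = 75 μg × 0.5952 = 45 μg.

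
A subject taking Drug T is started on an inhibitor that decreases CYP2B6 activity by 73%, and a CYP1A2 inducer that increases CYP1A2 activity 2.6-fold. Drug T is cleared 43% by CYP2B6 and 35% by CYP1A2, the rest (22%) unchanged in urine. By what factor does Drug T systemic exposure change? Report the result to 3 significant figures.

The CYP2B6 pathway (43% of clearance) falls to 0.27× activity: 0.43 × 0.27 = 0.1161.
The CYP1A2 pathway (35% of clearance) is boosted to 2.6× activity: 0.35 × 2.6 = 0.91.
Non-CYP routes (22%) are unchanged.
Relative clearance = 0.1161 + 0.91 + 0.22 = 1.2461.
Because systemic exposure varies inversely with clearance, the combined effect is 1 / 1.2461 = 0.803.

0.803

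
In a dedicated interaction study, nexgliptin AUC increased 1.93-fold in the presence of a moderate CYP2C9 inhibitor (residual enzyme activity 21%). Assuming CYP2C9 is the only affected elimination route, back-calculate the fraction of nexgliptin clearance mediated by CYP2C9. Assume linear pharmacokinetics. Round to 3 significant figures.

0.610

CL'/CL = 1 / 1.93 = 0.5181
0.21·fm + (1 − fm) = 0.5181
fm = (0.5181 − 1) / (0.21 − 1) = 0.610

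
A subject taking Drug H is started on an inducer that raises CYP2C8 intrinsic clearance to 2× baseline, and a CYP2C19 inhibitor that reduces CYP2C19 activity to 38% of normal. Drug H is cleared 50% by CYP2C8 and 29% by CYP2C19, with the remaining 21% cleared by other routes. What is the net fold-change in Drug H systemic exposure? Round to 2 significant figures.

CYP2C8: 0.5 × 2 = 1
CYP2C19: 0.29 × 0.38 = 0.1102
Other: 0.21 (unchanged)
New clearance relative to baseline: 1 + 0.1102 + 0.21 = 1.3202.
Systemic exposure ∝ 1/CL: fold-change = 1 / 1.3202 = 0.76.

0.76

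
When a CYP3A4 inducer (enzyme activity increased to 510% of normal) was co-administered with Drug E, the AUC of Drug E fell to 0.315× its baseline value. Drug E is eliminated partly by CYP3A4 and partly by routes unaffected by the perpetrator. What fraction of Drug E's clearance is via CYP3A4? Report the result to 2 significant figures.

0.53

Let fm be the CYP3A4 fraction. New clearance relative to baseline = fm × 5.1 + (1 − fm).
AUC ratio = 1 / (new CL fraction), so new CL fraction = 1 / 0.315 = 3.175.
fm × 5.1 + 1 − fm = 3.175  ⇒  fm × (5.1 − 1) = 2.175  ⇒  fm = 0.53.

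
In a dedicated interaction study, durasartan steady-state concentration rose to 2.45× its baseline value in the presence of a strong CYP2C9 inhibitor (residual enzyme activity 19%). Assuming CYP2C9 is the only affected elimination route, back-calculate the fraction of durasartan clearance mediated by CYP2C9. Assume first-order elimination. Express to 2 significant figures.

0.73

CL'/CL = 1 / 2.45 = 0.4082
0.19·fm + (1 − fm) = 0.4082
fm = (0.4082 − 1) / (0.19 − 1) = 0.73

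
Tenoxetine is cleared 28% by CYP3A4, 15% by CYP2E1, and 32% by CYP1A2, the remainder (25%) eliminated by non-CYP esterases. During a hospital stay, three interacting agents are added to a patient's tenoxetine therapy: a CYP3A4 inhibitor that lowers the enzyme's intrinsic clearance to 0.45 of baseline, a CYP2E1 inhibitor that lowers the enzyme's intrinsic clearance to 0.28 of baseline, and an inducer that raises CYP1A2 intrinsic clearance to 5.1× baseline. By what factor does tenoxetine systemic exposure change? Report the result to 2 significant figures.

The CYP3A4 pathway (28% of clearance) drops to 0.45× activity: 0.28 × 0.45 = 0.126.
The CYP2E1 pathway (15% of clearance) is reduced to 0.28× activity: 0.15 × 0.28 = 0.042.
The CYP1A2 pathway (32% of clearance) increases to 5.1× activity: 0.32 × 5.1 = 1.632.
The remaining 25% of clearance is unaffected.
CL_new/CL_old = 0.126 + 0.042 + 1.632 + 0.25 = 2.05.
Systemic exposure ∝ 1/CL: fold-change = 1 / 2.05 = 0.49.

0.49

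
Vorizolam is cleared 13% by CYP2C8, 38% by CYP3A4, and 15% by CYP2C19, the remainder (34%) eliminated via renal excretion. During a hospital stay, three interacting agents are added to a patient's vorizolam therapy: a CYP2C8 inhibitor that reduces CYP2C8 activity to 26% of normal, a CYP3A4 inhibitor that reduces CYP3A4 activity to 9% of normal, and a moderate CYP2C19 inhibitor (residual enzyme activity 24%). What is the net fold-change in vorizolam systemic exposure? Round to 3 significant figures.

CYP2C8: 0.13 × 0.26 = 0.0338
CYP3A4: 0.38 × 0.09 = 0.0342
CYP2C19: 0.15 × 0.24 = 0.036
Other: 0.34 (unchanged)
New clearance relative to baseline: 0.0338 + 0.0342 + 0.036 + 0.34 = 0.444.
Systemic exposure ∝ 1/CL: fold-change = 1 / 0.444 = 2.25.

2.25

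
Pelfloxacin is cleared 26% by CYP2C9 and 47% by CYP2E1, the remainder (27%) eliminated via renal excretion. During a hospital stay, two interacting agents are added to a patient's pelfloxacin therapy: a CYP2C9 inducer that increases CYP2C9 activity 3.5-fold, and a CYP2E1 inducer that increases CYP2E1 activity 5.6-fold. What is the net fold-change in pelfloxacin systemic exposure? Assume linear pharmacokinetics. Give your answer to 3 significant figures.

The CYP2C9 pathway (26% of clearance) is boosted to 3.5× activity: 0.26 × 3.5 = 0.91.
The CYP2E1 pathway (47% of clearance) increases to 5.6× activity: 0.47 × 5.6 = 2.632.
The remaining 27% of clearance is unaffected.
New clearance relative to baseline: 0.91 + 2.632 + 0.27 = 3.812.
Net systemic exposure ratio = 1 / 3.812 = 0.262.

0.262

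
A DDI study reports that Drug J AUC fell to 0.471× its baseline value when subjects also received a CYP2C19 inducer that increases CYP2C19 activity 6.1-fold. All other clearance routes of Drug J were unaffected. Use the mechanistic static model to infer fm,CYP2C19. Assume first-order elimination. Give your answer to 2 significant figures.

CL'/CL = 1 / 0.471 = 2.123
6.1·fm + (1 − fm) = 2.123
fm = (2.123 − 1) / (6.1 − 1) = 0.22

0.22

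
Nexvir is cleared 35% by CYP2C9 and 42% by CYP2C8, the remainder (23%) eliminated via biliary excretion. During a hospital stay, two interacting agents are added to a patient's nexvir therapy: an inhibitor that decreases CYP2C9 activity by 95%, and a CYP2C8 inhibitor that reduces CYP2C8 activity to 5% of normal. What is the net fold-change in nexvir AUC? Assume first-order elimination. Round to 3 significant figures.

3.72

The CYP2C9 pathway (35% of clearance) is reduced to 0.05× activity: 0.35 × 0.05 = 0.0175.
The CYP2C8 pathway (42% of clearance) falls to 0.05× activity: 0.42 × 0.05 = 0.021.
Non-CYP routes (23%) are unchanged.
CL_new/CL_old = 0.0175 + 0.021 + 0.23 = 0.2685.
Net AUC ratio = 1 / 0.2685 = 3.72.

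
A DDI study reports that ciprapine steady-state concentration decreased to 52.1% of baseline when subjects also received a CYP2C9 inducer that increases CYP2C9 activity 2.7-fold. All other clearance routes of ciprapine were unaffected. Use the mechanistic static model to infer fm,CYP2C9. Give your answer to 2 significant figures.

0.54

Write x for the fraction cleared via CYP2C9. The observed steady-state concentration change means clearance rose to 1/0.521 = 1.919 of baseline.
Only the CYP2C9 route changed, so 1.919 = x·2.7 + (1 − x), giving x = 0.54.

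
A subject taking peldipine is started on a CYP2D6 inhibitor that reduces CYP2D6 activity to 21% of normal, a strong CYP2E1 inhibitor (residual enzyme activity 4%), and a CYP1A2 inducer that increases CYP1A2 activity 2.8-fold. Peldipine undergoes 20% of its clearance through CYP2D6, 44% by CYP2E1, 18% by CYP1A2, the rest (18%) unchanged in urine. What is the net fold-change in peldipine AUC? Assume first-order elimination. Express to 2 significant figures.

The CYP2D6 pathway (20% of clearance) is reduced to 0.21× activity: 0.2 × 0.21 = 0.042.
The CYP2E1 pathway (44% of clearance) falls to 0.04× activity: 0.44 × 0.04 = 0.0176.
The CYP1A2 pathway (18% of clearance) is boosted to 2.8× activity: 0.18 × 2.8 = 0.504.
Non-CYP routes (18%) are unchanged.
New clearance relative to baseline: 0.042 + 0.0176 + 0.504 + 0.18 = 0.7436.
Net AUC ratio = 1 / 0.7436 = 1.3.

1.3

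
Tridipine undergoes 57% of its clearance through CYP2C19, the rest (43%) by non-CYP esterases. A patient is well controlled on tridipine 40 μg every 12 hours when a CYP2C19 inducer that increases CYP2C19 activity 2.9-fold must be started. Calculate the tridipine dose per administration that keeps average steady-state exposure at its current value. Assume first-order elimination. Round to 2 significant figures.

83 μg

CYP2C19: 0.57 × 2.9 = 1.653
Other: 0.43 (unchanged)
New clearance relative to baseline: 1.653 + 0.43 = 2.083.
Exposure is unchanged when dose changes in proportion to clearance. New dose = 40 μg × 2.083 = 83 μg.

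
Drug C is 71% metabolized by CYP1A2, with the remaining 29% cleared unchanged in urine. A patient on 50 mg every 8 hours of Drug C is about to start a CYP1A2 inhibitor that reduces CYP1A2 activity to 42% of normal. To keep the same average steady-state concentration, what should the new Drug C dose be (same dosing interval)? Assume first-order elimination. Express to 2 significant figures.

29 mg

The CYP1A2 pathway (71% of clearance) falls to 0.42× activity: 0.71 × 0.42 = 0.2982.
The remaining 29% of clearance is unaffected.
CL_new/CL_old = 0.2982 + 0.29 = 0.5882.
To maintain the same steady-state level, dose must scale with clearance: new dose = 50 × 0.5882 = 29 mg.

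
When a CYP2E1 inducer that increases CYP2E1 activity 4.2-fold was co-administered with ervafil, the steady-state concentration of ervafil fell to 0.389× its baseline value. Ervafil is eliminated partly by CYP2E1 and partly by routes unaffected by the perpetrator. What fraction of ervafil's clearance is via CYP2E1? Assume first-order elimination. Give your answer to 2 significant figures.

Write x for the fraction cleared via CYP2E1. The observed steady-state concentration change means clearance rose to 1/0.389 = 2.571 of baseline.
Setting x·4.2 + (1 − x) = 2.571 and solving: x = (2.571 − 1)/(4.2 − 1) = 0.49.

0.49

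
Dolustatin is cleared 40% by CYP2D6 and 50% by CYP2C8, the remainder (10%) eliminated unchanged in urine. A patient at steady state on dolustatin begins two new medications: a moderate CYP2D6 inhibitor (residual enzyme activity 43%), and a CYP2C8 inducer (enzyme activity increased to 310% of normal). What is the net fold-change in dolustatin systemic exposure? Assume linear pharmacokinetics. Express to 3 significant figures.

The CYP2D6 pathway (40% of clearance) drops to 0.43× activity: 0.4 × 0.43 = 0.172.
The CYP2C8 pathway (50% of clearance) is boosted to 3.1× activity: 0.5 × 3.1 = 1.55.
The remaining 10% of clearance is unaffected.
Relative clearance = 0.172 + 1.55 + 0.1 = 1.822.
Because systemic exposure varies inversely with clearance, the combined effect is 1 / 1.822 = 0.549.

0.549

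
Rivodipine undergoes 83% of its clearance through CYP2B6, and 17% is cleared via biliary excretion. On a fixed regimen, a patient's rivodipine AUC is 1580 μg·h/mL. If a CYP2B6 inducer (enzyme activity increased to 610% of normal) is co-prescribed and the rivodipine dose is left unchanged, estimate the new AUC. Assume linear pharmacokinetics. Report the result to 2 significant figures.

3.0 × 10² μg·h/mL

The CYP2B6 pathway (83% of clearance) rises to 6.1× activity: 0.83 × 6.1 = 5.063.
Non-CYP routes (17%) are unchanged.
CL_new/CL_old = 5.063 + 0.17 = 5.233.
With dosing unchanged, AUC scales as 1/CL: 1580 / 5.233 = 3.0 × 10² μg·h/mL.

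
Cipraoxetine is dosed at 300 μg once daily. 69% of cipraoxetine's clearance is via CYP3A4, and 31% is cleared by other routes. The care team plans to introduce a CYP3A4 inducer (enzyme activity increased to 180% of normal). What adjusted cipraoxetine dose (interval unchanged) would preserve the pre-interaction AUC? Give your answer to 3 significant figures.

The CYP3A4 pathway (69% of clearance) rises to 1.8× activity: 0.69 × 1.8 = 1.242.
The remaining 31% of clearance is unaffected.
Relative clearance = 1.242 + 0.31 = 1.552.
To maintain the same steady-state level, dose must scale with clearance: new dose = 300 × 1.552 = 466 μg.

466 μg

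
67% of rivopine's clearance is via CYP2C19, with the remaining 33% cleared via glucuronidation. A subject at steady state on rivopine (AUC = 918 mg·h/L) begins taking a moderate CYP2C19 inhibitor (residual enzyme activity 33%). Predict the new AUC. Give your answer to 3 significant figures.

CYP2C19: 0.67 × 0.33 = 0.2211
Other: 0.33 (unchanged)
New clearance relative to baseline: 0.2211 + 0.33 = 0.5511.
New AUC = baseline ÷ relative clearance = 918 / 0.5511 = 1.67 × 10³ mg·h/L.

1.67 × 10³ mg·h/L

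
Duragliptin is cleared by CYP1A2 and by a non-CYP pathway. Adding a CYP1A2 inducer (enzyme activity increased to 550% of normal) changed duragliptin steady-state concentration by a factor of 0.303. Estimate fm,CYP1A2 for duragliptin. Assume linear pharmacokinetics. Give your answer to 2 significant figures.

0.51

Call the CYP1A2 fraction fm. After the interaction, CL_new/CL_old = fm × 5.5 + (1 − fm).
Steady-state concentration ratio = 1 / (new CL fraction), so new CL fraction = 1 / 0.303 = 3.3.
fm × 5.5 + 1 − fm = 3.3  ⇒  fm × (5.5 − 1) = 2.3  ⇒  fm = 0.51.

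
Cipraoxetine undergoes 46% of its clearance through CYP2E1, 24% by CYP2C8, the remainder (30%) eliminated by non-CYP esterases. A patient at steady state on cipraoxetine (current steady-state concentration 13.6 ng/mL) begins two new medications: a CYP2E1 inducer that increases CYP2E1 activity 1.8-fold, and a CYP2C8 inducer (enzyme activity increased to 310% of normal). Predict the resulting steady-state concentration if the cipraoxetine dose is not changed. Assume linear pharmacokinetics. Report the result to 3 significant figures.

7.26 ng/mL

The CYP2E1 pathway (46% of clearance) increases to 1.8× activity: 0.46 × 1.8 = 0.828.
The CYP2C8 pathway (24% of clearance) increases to 3.1× activity: 0.24 × 3.1 = 0.744.
The remaining 30% of clearance is unaffected.
CL_new/CL_old = 0.828 + 0.744 + 0.3 = 1.872.
Dividing the baseline by the relative clearance: 13.6 / 1.872 = 7.26 ng/mL.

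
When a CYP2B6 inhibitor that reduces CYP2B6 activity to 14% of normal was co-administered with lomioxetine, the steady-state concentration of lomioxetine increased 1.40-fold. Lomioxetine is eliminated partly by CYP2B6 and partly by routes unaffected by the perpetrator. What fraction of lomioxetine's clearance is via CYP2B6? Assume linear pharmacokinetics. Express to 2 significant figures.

Let fm be the CYP2B6 fraction. New clearance relative to baseline = fm × 0.14 + (1 − fm).
Steady-state concentration ratio = 1 / (new CL fraction), so new CL fraction = 1 / 1.40 = 0.7143.
fm × 0.14 + 1 − fm = 0.7143  ⇒  fm × (0.14 − 1) = −0.2857  ⇒  fm = 0.33.

0.33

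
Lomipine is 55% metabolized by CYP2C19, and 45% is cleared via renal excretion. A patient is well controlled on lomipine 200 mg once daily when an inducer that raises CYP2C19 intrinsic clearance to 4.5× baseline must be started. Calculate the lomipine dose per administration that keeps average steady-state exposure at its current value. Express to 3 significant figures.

585 mg

The CYP2C19 pathway (55% of clearance) rises to 4.5× activity: 0.55 × 4.5 = 2.475.
Non-CYP routes (45%) are unchanged.
New clearance relative to baseline: 2.475 + 0.45 = 2.925.
To maintain the same steady-state level, dose must scale with clearance: new dose = 200 × 2.925 = 585 mg.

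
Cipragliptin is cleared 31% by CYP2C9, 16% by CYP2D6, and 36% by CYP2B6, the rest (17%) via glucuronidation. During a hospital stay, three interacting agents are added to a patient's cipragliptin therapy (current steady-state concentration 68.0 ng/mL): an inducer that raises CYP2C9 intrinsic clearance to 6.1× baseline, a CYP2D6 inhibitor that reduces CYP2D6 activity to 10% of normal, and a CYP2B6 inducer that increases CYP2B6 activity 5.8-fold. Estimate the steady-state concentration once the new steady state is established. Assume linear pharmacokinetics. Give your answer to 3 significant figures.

CYP2C9: 0.31 × 6.1 = 1.891
CYP2D6: 0.16 × 0.1 = 0.016
CYP2B6: 0.36 × 5.8 = 2.088
Other: 0.17 (unchanged)
New clearance relative to baseline: 1.891 + 0.016 + 2.088 + 0.17 = 4.165.
Dividing the baseline by the relative clearance: 68.0 / 4.165 = 16.3 ng/mL.

16.3 ng/mL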